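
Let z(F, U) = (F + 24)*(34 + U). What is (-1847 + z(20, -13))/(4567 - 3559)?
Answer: -923/1008 ≈ -0.91567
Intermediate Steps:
z(F, U) = (24 + F)*(34 + U)
(-1847 + z(20, -13))/(4567 - 3559) = (-1847 + (816 + 24*(-13) + 34*20 + 20*(-13)))/(4567 - 3559) = (-1847 + (816 - 312 + 680 - 260))/1008 = (-1847 + 924)*(1/1008) = -923*1/1008 = -923/1008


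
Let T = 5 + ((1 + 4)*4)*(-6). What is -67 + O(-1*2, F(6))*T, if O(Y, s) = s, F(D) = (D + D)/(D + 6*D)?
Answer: -699/7 ≈ -99.857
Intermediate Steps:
F(D) = 2/7 (F(D) = (2*D)/((7*D)) = (2*D)*(1/(7*D)) = 2/7)
T = -115 (T = 5 + (5*4)*(-6) = 5 + 20*(-6) = 5 - 120 = -115)
-67 + O(-1*2, F(6))*T = -67 + (2/7)*(-115) = -67 - 230/7 = -699/7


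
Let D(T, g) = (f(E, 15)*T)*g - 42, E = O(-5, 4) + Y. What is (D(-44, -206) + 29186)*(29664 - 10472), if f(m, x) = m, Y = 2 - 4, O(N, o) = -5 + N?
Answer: -1528143808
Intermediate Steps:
Y = -2
E = -12 (E = (-5 - 5) - 2 = -10 - 2 = -12)
D(T, g) = -42 - 12*T*g (D(T, g) = (-12*T)*g - 42 = -12*T*g - 42 = -42 - 12*T*g)
(D(-44, -206) + 29186)*(29664 - 10472) = ((-42 - 12*(-44)*(-206)) + 29186)*(29664 - 10472) = ((-42 - 108768) + 29186)*19192 = (-108810 + 29186)*19192 = -79624*19192 = -1528143808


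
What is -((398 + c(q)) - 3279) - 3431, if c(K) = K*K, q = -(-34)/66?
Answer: -599239/1089 ≈ -550.27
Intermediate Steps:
q = 17/33 (q = -(-34)/66 = -1*(-17/33) = 17/33 ≈ 0.51515)
c(K) = K²
-((398 + c(q)) - 3279) - 3431 = -((398 + (17/33)²) - 3279) - 3431 = -((398 + 289/1089) - 3279) - 3431 = -(433711/1089 - 3279) - 3431 = -1*(-3137120/1089) - 3431 = 3137120/1089 - 3431 = -599239/1089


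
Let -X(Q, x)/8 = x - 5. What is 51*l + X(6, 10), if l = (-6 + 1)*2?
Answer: -550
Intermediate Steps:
l = -10 (l = -5*2 = -10)
X(Q, x) = 40 - 8*x (X(Q, x) = -8*(x - 5) = -8*(-5 + x) = 40 - 8*x)
51*l + X(6, 10) = 51*(-10) + (40 - 8*10) = -510 + (40 - 80) = -510 - 40 = -550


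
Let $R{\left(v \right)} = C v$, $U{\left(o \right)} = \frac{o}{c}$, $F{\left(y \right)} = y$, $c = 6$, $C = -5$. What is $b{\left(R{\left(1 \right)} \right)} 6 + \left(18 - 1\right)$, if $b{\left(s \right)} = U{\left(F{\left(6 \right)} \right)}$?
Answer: $23$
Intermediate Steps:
$U{\left(o \right)} = \frac{o}{6}$
$R{\left(v \right)} = - 5 v$
$b{\left(s \right)} = 1$ ($b{\left(s \right)} = \frac{1}{6} \cdot 6 = 1$)
$b{\left(R{\left(1 \right)} \right)} 6 + \left(18 - 1\right) = 1 \cdot 6 + \left(18 - 1\right) = 6 + 17 = 23$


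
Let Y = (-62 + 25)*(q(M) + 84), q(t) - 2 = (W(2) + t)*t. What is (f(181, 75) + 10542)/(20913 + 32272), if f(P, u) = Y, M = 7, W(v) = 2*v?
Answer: 4511/53185 ≈ 0.084817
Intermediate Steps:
q(t) = 2 + t*(4 + t) (q(t) = 2 + (2*2 + t)*t = 2 + (4 + t)*t = 2 + t*(4 + t))
Y = -6031 (Y = (-62 + 25)*((2 + 7² + 4*7) + 84) = -37*((2 + 49 + 28) + 84) = -37*(79 + 84) = -37*163 = -6031)
f(P, u) = -6031
(f(181, 75) + 10542)/(20913 + 32272) = (-6031 + 10542)/(20913 + 32272) = 4511/53185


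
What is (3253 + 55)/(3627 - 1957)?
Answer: 1654/835 ≈ 1.9808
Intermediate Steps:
(3253 + 55)/(3627 - 1957) = 3308/1670 = 3308*(1/1670) = 1654/835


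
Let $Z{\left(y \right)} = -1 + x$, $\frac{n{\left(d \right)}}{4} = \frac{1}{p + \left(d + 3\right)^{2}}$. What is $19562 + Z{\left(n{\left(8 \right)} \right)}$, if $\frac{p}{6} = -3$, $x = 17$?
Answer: $19578$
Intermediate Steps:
$p = -18$ ($p = 6 \left(-3\right) = -18$)
$n{\left(d \right)} = \frac{4}{-18 + \left(3 + d\right)^{2}}$ ($n{\left(d \right)} = \frac{4}{-18 + \left(d + 3\right)^{2}} = \frac{4}{-18 + \left(3 + d\right)^{2}}$)
$Z{\left(y \right)} = 16$ ($Z{\left(y \right)} = -1 + 17 = 16$)
$19562 + Z{\left(n{\left(8 \right)} \right)} = 19562 + 16 = 19578$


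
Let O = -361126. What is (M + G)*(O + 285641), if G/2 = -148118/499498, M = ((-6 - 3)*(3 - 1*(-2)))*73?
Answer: 61940996912755/249749 ≈ 2.4801e+8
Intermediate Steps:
M = -3285 (M = -9*(3 + 2)*73 = -9*5*73 = -45*73 = -3285)
G = -148118/249749 (G = 2*(-148118/499498) = 2*(-148118*1/499498) = 2*(-74059/249749) = -148118/249749 ≈ -0.59307)
(M + G)*(O + 285641) = (-3285 - 148118/249749)*(-361126 + 285641) = -820573583/249749*(-75485) = 61940996912755/249749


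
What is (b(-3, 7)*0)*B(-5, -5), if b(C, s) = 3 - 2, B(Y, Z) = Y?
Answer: 0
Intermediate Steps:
b(C, s) = 1
(b(-3, 7)*0)*B(-5, -5) = (1*0)*(-5) = 0*(-5) = 0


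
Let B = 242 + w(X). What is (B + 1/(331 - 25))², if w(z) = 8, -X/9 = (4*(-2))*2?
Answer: 5852403001/93636 ≈ 62502.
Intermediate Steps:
X = 144 (X = -9*4*(-2)*2 = -(-72)*2 = -9*(-16) = 144)
B = 250 (B = 242 + 8 = 250)
(B + 1/(331 - 25))² = (250 + 1/(331 - 25))² = (250 + 1/306)² = (76501/306)² = 5852403001/93636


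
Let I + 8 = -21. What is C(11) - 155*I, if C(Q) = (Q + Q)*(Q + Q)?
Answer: 4979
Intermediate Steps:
I = -29 (I = -8 - 21 = -29)
C(Q) = 4*Q² (C(Q) = (2*Q)*(2*Q) = 4*Q²)
C(11) - 155*I = 4*11² - 155*(-29) = 4*121 + 4495 = 484 + 4495 = 4979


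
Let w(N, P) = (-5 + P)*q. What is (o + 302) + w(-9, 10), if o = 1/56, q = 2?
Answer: 17473/56 ≈ 312.02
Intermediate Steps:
w(N, P) = -10 + 2*P (w(N, P) = (-5 + P)*2 = -10 + 2*P)
o = 1/56 ≈ 0.017857
(o + 302) + w(-9, 10) = (1/56 + 302) + (-10 + 2*10) = 16913/56 + (-10 + 20) = 16913/56 + 10 = 17473/56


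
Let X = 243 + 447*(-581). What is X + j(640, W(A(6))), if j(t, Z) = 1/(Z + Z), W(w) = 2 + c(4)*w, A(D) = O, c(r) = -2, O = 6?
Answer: -5189281/20 ≈ -2.5946e+5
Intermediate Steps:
A(D) = 6
X = -259464 (X = 243 - 259707 = -259464)
W(w) = 2 - 2*w
j(t, Z) = 1/(2*Z)
X + j(640, W(A(6))) = -259464 + 1/(2*(2 - 2*6)) = -259464 + 1/(2*(2 - 12)) = -259464 + (1/2)/(-10) = -259464 + (1/2)*(-1/10) = -259464 - 1/20 = -5189281/20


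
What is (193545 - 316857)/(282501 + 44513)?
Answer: -61656/163507 ≈ -0.37708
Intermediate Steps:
(193545 - 316857)/(282501 + 44513) = -123312/327014 = -123312*1/327014 = -61656/163507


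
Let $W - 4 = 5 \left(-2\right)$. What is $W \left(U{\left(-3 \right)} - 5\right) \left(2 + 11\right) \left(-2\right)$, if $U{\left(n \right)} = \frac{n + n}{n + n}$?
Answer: $-624$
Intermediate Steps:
$W = -6$ ($W = 4 + 5 \left(-2\right) = 4 - 10 = -6$)
$U{\left(n \right)} = 1$ ($U{\left(n \right)} = \frac{2 n}{2 n} = 2 n \frac{1}{2 n} = 1$)
$W \left(U{\left(-3 \right)} - 5\right) \left(2 + 11\right) \left(-2\right) = - 6 \left(1 - 5\right) \left(2 + 11\right) \left(-2\right) = - 6 \left(\left(-4\right) 13\right) \left(-2\right) = \left(-6\right) \left(-52\right) \left(-2\right) = 312 \left(-2\right) = -624$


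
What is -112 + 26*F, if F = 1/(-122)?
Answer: -6845/61 ≈ -112.21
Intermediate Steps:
F = -1/122 ≈ -0.0081967
-112 + 26*F = -112 + 26*(-1/122) = -112 - 13/61 = -6845/61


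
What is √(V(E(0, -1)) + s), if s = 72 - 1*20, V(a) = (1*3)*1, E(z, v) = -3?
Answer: √55 ≈ 7.4162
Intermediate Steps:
V(a) = 3 (V(a) = 3*1 = 3)
s = 52 (s = 72 - 20 = 52)
√(V(E(0, -1)) + s) = √(3 + 52) = √55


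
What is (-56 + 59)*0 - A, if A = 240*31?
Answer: -7440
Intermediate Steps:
A = 7440
(-56 + 59)*0 - A = (-56 + 59)*0 - 1*7440 = 3*0 - 7440 = 0 - 7440 = -7440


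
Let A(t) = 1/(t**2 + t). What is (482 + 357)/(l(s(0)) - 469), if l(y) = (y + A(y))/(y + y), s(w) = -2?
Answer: -6712/3749 ≈ -1.7903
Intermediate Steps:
A(t) = 1/(t + t**2)
l(y) = (y + 1/(y*(1 + y)))/(2*y) (l(y) = (y + 1/(y*(1 + y)))/(y + y) = (y + 1/(y*(1 + y)))/((2*y)) = (y + 1/(y*(1 + y)))*(1/(2*y)) = (y + 1/(y*(1 + y)))/(2*y))
(482 + 357)/(l(s(0)) - 469) = (482 + 357)/((1/2)*(1 + (-2)**2*(1 - 2))/((-2)**2*(1 - 2)) - 469) = 839/((1/2)*(1/4)*(1 + 4*(-1))/(-1) - 469) = 839/((1/2)*(1/4)*(-1)*(1 - 4) - 469) = 839/((1/2)*(1/4)*(-1)*(-3) - 469) = 839/(3/8 - 469) = 839/(-3749/8) = 839*(-8/3749) = -6712/3749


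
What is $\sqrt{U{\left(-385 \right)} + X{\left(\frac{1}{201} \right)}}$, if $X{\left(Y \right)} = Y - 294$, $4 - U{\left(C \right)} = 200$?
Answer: $\frac{i \sqrt{19796289}}{201} \approx 22.136 i$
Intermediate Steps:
$U{\left(C \right)} = -196$ ($U{\left(C \right)} = 4 - 200 = -196$)
$X{\left(Y \right)} = -294 + Y$
$\sqrt{U{\left(-385 \right)} + X{\left(\frac{1}{201} \right)}} = \sqrt{-196 - \left(294 - \frac{1}{201}\right)} = \sqrt{-196 + \left(-294 + \frac{1}{201}\right)} = \sqrt{-196 - \frac{59093}{201}} = \sqrt{- \frac{98489}{201}} = \frac{i \sqrt{19796289}}{201}$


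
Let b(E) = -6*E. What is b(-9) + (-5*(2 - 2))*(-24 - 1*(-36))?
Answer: 54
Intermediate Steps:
b(-9) + (-5*(2 - 2))*(-24 - 1*(-36)) = -6*(-9) + (-5*(2 - 2))*(-24 - 1*(-36)) = 54 + (-5*0)*(-24 + 36) = 54 + 0*12 = 54 + 0 = 54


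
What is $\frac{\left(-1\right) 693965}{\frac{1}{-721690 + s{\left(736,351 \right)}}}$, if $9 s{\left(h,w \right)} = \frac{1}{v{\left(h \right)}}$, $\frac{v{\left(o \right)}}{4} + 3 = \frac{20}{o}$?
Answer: $\frac{2465574310906940}{4923} \approx 5.0083 \cdot 10^{11}$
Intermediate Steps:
$v{\left(o \right)} = -12 + \frac{80}{o}$ ($v{\left(o \right)} = -12 + 4 \frac{20}{o} = -12 + \frac{80}{o}$)
$s{\left(h,w \right)} = \frac{1}{9 \left(-12 + \frac{80}{h}\right)}$
$\frac{\left(-1\right) 693965}{\frac{1}{-721690 + s{\left(736,351 \right)}}} = \frac{\left(-1\right) 693965}{\frac{1}{-721690 - \frac{736}{-720 + 108 \cdot 736}}} = - \frac{693965}{\frac{1}{-721690 - \frac{736}{-720 + 79488}}} = - \frac{693965}{\frac{1}{-721690 - \frac{736}{78768}}} = - \frac{693965}{\frac{1}{-721690 - 736 \cdot \frac{1}{78768}}} = - \frac{693965}{\frac{1}{-721690 - \frac{46}{4923}}} = - \frac{693965}{\frac{1}{- \frac{3552879916}{4923}}} = - \frac{693965}{- \frac{4923}{3552879916}} = \left(-693965\right) \left(- \frac{3552879916}{4923}\right) = \frac{2465574310906940}{4923}$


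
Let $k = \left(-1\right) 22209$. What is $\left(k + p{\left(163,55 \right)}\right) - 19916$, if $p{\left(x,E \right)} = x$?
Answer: $-41962$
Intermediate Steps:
$k = -22209$
$\left(k + p{\left(163,55 \right)}\right) - 19916 = \left(-22209 + 163\right) - 19916 = -22046 - 19916 = -41962$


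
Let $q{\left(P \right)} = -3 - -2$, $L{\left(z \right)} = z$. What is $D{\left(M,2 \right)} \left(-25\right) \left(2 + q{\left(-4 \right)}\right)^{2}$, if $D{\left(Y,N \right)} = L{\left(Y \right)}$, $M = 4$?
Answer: $-100$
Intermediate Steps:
$D{\left(Y,N \right)} = Y$
$q{\left(P \right)} = -1$ ($q{\left(P \right)} = -3 + 2 = -1$)
$D{\left(M,2 \right)} \left(-25\right) \left(2 + q{\left(-4 \right)}\right)^{2} = 4 \left(-25\right) \left(2 - 1\right)^{2} = - 100 \cdot 1^{2} = \left(-100\right) 1 = -100$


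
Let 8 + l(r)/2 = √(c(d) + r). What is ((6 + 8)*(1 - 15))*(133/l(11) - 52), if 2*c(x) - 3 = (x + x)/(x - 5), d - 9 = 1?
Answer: 1217552/99 + 13034*√58/99 ≈ 13301.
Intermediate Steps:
d = 10 (d = 9 + 1 = 10)
c(x) = 3/2 + x/(-5 + x) (c(x) = 3/2 + ((x + x)/(x - 5))/2 = 3/2 + ((2*x)/(-5 + x))/2 = 3/2 + (2*x/(-5 + x))/2 = 3/2 + x/(-5 + x))
l(r) = -16 + 2*√(7/2 + r) (l(r) = -16 + 2*√(5*(-3 + 10)/(2*(-5 + 10)) + r) = -16 + 2*√((5/2)*7/5 + r) = -16 + 2*√((5/2)*(⅕)*7 + r) = -16 + 2*√(7/2 + r))
((6 + 8)*(1 - 15))*(133/l(11) - 52) = ((6 + 8)*(1 - 15))*(133/(-16 + √(14 + 4*11)) - 52) = (14*(-14))*(133/(-16 + √(14 + 44)) - 52) = -196*(133/(-16 + √58) - 52) = -196*(-52 + 133/(-16 + √58)) = 10192 - 26068/(-16 + √58)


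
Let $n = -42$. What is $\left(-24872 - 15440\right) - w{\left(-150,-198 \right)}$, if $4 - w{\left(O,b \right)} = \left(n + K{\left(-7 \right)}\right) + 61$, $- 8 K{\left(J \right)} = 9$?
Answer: $- \frac{322385}{8} \approx -40298.0$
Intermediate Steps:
$K{\left(J \right)} = - \frac{9}{8}$ ($K{\left(J \right)} = \left(- \frac{1}{8}\right) 9 = - \frac{9}{8}$)
$w{\left(O,b \right)} = - \frac{111}{8}$ ($w{\left(O,b \right)} = 4 - \left(\left(-42 - \frac{9}{8}\right) + 61\right) = 4 - \left(- \frac{345}{8} + 61\right) = 4 - \frac{143}{8} = - \frac{111}{8}$)
$\left(-24872 - 15440\right) - w{\left(-150,-198 \right)} = \left(-24872 - 15440\right) - - \frac{111}{8} = -40312 + \frac{111}{8} = - \frac{322385}{8}$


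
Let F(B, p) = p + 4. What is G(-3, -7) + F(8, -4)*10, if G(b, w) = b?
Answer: -3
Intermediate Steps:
F(B, p) = 4 + p
G(-3, -7) + F(8, -4)*10 = -3 + (4 - 4)*10 = -3 + 0*10 = -3 + 0 = -3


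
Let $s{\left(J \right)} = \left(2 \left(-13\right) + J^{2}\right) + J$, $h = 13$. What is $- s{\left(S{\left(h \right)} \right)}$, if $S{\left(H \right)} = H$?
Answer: $-156$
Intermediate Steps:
$s{\left(J \right)} = -26 + J + J^{2}$ ($s{\left(J \right)} = \left(-26 + J^{2}\right) + J = -26 + J + J^{2}$)
$- s{\left(S{\left(h \right)} \right)} = - (-26 + 13 + 13^{2}) = - (-26 + 13 + 169) = \left(-1\right) 156 = -156$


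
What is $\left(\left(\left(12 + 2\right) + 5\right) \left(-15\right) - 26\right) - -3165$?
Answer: $2854$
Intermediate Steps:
$\left(\left(\left(12 + 2\right) + 5\right) \left(-15\right) - 26\right) - -3165 = \left(\left(14 + 5\right) \left(-15\right) - 26\right) + 3165 = \left(19 \left(-15\right) - 26\right) + 3165 = \left(-285 - 26\right) + 3165 = -311 + 3165 = 2854$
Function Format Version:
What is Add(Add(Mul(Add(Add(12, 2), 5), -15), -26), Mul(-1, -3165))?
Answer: 2854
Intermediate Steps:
Add(Add(Mul(Add(Add(12, 2), 5), -15), -26), Mul(-1, -3165)) = Add(Add(Mul(Add(14, 5), -15), -26), 3165) = Add(Add(Mul(19, -15), -26), 3165) = Add(Add(-285, -26), 3165) = Add(-311, 3165) = 2854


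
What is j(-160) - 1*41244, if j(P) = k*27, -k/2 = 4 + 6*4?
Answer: -42756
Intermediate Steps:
k = -56 (k = -2*(4 + 6*4) = -2*(4 + 24) = -2*28 = -56)
j(P) = -1512 (j(P) = -56*27 = -1512)
j(-160) - 1*41244 = -1512 - 1*41244 = -1512 - 41244 = -42756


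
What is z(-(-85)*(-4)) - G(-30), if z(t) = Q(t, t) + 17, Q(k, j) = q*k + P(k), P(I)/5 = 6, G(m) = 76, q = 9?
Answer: -3089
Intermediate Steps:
P(I) = 30 (P(I) = 5*6 = 30)
Q(k, j) = 30 + 9*k (Q(k, j) = 9*k + 30 = 30 + 9*k)
z(t) = 47 + 9*t (z(t) = (30 + 9*t) + 17 = 47 + 9*t)
z(-(-85)*(-4)) - G(-30) = (47 + 9*(-(-85)*(-4))) - 1*76 = (47 + 9*(-17*20)) - 76 = (47 + 9*(-340)) - 76 = (47 - 3060) - 76 = -3013 - 76 = -3089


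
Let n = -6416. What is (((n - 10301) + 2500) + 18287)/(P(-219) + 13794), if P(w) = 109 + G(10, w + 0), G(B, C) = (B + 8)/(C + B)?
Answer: 850630/2905709 ≈ 0.29274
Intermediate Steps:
G(B, C) = (8 + B)/(B + C)
P(w) = 109 + 18/(10 + w) (P(w) = 109 + (8 + 10)/(10 + (w + 0)) = 109 + 18/(10 + w))
(((n - 10301) + 2500) + 18287)/(P(-219) + 13794) = (((-6416 - 10301) + 2500) + 18287)/((1108 + 109*(-219))/(10 - 219) + 13794) = ((-16717 + 2500) + 18287)/((1108 - 23871)/(-209) + 13794) = (-14217 + 18287)/(-1/209*(-22763) + 13794) = 4070/(22763/209 + 13794) = 4070/(2905709/209) = 4070*(209/2905709) = 850630/2905709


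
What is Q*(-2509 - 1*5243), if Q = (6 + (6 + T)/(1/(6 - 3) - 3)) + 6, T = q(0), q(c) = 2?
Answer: -69768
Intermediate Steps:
T = 2
Q = 9 (Q = (6 + (6 + 2)/(1/(6 - 3) - 3)) + 6 = (6 + 8/(1/3 - 3)) + 6 = (6 + 8/(⅓ - 3)) + 6 = (6 + 8/(-8/3)) + 6 = (6 + 8*(-3/8)) + 6 = (6 - 3) + 6 = 3 + 6 = 9)
Q*(-2509 - 1*5243) = 9*(-2509 - 1*5243) = 9*(-2509 - 5243) = 9*(-7752) = -69768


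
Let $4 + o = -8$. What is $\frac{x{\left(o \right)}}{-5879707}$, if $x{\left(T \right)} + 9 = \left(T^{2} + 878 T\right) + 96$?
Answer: $\frac{10305}{5879707} \approx 0.0017526$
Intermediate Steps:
$o = -12$ ($o = -4 - 8 = -12$)
$x{\left(T \right)} = 87 + T^{2} + 878 T$ ($x{\left(T \right)} = -9 + \left(\left(T^{2} + 878 T\right) + 96\right) = -9 + \left(96 + T^{2} + 878 T\right) = 87 + T^{2} + 878 T$)
$\frac{x{\left(o \right)}}{-5879707} = \frac{87 + \left(-12\right)^{2} + 878 \left(-12\right)}{-5879707} = \left(87 + 144 - 10536\right) \left(- \frac{1}{5879707}\right) = \left(-10305\right) \left(- \frac{1}{5879707}\right) = \frac{10305}{5879707}$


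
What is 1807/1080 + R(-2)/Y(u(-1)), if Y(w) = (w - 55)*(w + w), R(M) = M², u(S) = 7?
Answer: 3151/1890 ≈ 1.6672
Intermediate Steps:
Y(w) = 2*w*(-55 + w) (Y(w) = (-55 + w)*(2*w) = 2*w*(-55 + w))
1807/1080 + R(-2)/Y(u(-1)) = 1807/1080 + (-2)²/((2*7*(-55 + 7))) = 1807*(1/1080) + 4/((2*7*(-48))) = 1807/1080 + 4/(-672) = 1807/1080 + 4*(-1/672) = 1807/1080 - 1/168 = 3151/1890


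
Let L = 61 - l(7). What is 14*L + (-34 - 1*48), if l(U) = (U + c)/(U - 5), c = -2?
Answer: 737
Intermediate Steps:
l(U) = (-2 + U)/(-5 + U) (l(U) = (U - 2)/(U - 5) = (-2 + U)/(-5 + U))
L = 117/2 (L = 61 - (-2 + 7)/(-5 + 7) = 61 - 5/2 = 117/2 ≈ 58.500)
14*L + (-34 - 1*48) = 14*(117/2) + (-34 - 1*48) = 819 + (-34 - 48) = 819 - 82 = 737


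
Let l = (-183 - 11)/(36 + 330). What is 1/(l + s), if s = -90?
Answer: -183/16567 ≈ -0.011046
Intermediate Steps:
l = -97/183 (l = -194/366 = -194*1/366 = -97/183 ≈ -0.53006)
1/(l + s) = 1/(-97/183 - 90) = 1/(-16567/183) = -183/16567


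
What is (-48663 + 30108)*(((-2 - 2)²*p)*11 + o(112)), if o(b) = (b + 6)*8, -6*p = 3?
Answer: -15883080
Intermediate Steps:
p = -½ (p = -⅙*3 = -½ ≈ -0.50000)
o(b) = 48 + 8*b (o(b) = (6 + b)*8 = 48 + 8*b)
(-48663 + 30108)*(((-2 - 2)²*p)*11 + o(112)) = (-48663 + 30108)*(((-2 - 2)²*(-½))*11 + (48 + 8*112)) = -18555*(((-4)²*(-½))*11 + (48 + 896)) = -18555*((16*(-½))*11 + 944) = -18555*(-8*11 + 944) = -18555*(-88 + 944) = -18555*856 = -15883080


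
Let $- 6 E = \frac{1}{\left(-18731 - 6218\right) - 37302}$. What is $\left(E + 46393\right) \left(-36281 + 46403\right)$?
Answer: $\frac{4176063390019}{8893} \approx 4.6959 \cdot 10^{8}$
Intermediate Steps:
$E = \frac{1}{373506}$ ($E = - \frac{1}{6 \left(\left(-18731 - 6218\right) - 37302\right)} = - \frac{1}{6 \left(-24949 - 37302\right)} = - \frac{1}{6 \left(-62251\right)} = \left(- \frac{1}{6}\right) \left(- \frac{1}{62251}\right) = \frac{1}{373506} \approx 2.6773 \cdot 10^{-6}$)
$\left(E + 46393\right) \left(-36281 + 46403\right) = \left(\frac{1}{373506} + 46393\right) \left(-36281 + 46403\right) = \frac{17328063859}{373506} \cdot 10122 = \frac{4176063390019}{8893}$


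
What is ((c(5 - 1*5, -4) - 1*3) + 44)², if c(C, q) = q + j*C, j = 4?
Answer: 1369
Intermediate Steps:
c(C, q) = q + 4*C
((c(5 - 1*5, -4) - 1*3) + 44)² = (((-4 + 4*(5 - 1*5)) - 1*3) + 44)² = (((-4 + 4*(5 - 5)) - 3) + 44)² = (((-4 + 4*0) - 3) + 44)² = (((-4 + 0) - 3) + 44)² = ((-4 - 3) + 44)² = (-7 + 44)² = 37² = 1369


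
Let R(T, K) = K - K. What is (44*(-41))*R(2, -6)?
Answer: 0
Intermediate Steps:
R(T, K) = 0
(44*(-41))*R(2, -6) = (44*(-41))*0 = -1804*0 = 0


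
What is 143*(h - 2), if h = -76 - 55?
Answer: -19019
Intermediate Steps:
h = -131
143*(h - 2) = 143*(-131 - 2) = 143*(-133) = -19019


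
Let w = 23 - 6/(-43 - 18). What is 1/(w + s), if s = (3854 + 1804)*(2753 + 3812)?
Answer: 61/2265832379 ≈ 2.6922e-8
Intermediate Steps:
s = 37144770 (s = 5658*6565 = 37144770)
w = 1409/61 (w = 23 - 6/(-61) = 23 - 1/61*(-6) = 23 + 6/61 = 1409/61 ≈ 23.098)
1/(w + s) = 1/(1409/61 + 37144770) = 1/(2265832379/61) = 61/2265832379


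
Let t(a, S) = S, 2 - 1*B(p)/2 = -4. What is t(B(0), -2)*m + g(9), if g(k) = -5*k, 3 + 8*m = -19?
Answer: -79/2 ≈ -39.500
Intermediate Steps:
m = -11/4 (m = -3/8 + (1/8)*(-19) = -3/8 - 19/8 = -11/4 ≈ -2.7500)
B(p) = 12 (B(p) = 4 - 2*(-4) = 4 + 8 = 12)
t(B(0), -2)*m + g(9) = -2*(-11/4) - 5*9 = 11/2 - 45 = -79/2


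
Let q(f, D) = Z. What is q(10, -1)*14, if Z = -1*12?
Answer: -168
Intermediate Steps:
Z = -12
q(f, D) = -12
q(10, -1)*14 = -12*14 = -168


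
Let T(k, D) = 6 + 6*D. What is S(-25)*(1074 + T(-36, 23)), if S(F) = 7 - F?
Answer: 38976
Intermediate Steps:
S(-25)*(1074 + T(-36, 23)) = (7 - 1*(-25))*(1074 + (6 + 6*23)) = (7 + 25)*(1074 + (6 + 138)) = 32*(1074 + 144) = 32*1218 = 38976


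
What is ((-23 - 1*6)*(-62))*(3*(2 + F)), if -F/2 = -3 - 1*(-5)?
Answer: -10788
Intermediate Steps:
F = -4 (F = -2*(-3 - 1*(-5)) = -2*(-3 + 5) = -2*2 = -4)
((-23 - 1*6)*(-62))*(3*(2 + F)) = ((-23 - 1*6)*(-62))*(3*(2 - 4)) = ((-23 - 6)*(-62))*(3*(-2)) = -29*(-62)*(-6) = 1798*(-6) = -10788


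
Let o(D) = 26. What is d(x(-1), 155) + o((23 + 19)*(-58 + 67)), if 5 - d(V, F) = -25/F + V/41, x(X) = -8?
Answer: 39854/1271 ≈ 31.356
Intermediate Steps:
d(V, F) = 5 + 25/F - V/41 (d(V, F) = 5 - (-25/F + V/41) = 5 + (25/F - V/41) = 5 + 25/F - V/41)
d(x(-1), 155) + o((23 + 19)*(-58 + 67)) = (5 + 25/155 - 1/41*(-8)) + 26 = (5 + 25*(1/155) + 8/41) + 26 = (5 + 5/31 + 8/41) + 26 = 6808/1271 + 26 = 39854/1271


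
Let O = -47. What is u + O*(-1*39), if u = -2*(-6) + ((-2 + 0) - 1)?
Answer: 1842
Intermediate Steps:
u = 9 (u = 12 + (-2 - 1) = 12 - 3 = 9)
u + O*(-1*39) = 9 - (-47)*39 = 9 - 47*(-39) = 9 + 1833 = 1842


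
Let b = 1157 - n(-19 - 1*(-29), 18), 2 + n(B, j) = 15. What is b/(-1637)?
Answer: -1144/1637 ≈ -0.69884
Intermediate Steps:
n(B, j) = 13 (n(B, j) = -2 + 15 = 13)
b = 1144 (b = 1157 - 1*13 = 1157 - 13 = 1144)
b/(-1637) = 1144/(-1637) = 1144*(-1/1637) = -1144/1637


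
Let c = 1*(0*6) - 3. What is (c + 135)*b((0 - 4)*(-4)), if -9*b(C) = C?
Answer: -704/3 ≈ -234.67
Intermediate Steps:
b(C) = -C/9
c = -3 (c = 1*0 - 3 = 0 - 3 = -3)
(c + 135)*b((0 - 4)*(-4)) = (-3 + 135)*(-(0 - 4)*(-4)/9) = 132*(-(-4)*(-4)/9) = 132*(-1/9*16) = 132*(-16/9) = -704/3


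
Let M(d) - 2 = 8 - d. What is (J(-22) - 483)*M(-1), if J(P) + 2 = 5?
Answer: -5280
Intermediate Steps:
J(P) = 3 (J(P) = -2 + 5 = 3)
M(d) = 10 - d (M(d) = 2 + (8 - d) = 10 - d)
(J(-22) - 483)*M(-1) = (3 - 483)*(10 - 1*(-1)) = -480*(10 + 1) = -480*11 = -5280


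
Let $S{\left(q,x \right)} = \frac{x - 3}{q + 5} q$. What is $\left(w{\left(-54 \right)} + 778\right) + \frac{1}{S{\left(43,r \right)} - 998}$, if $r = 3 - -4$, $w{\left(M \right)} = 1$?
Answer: $\frac{9295795}{11933} \approx 779.0$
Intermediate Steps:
$r = 7$ ($r = 3 + 4 = 7$)
$S{\left(q,x \right)} = \frac{q \left(-3 + x\right)}{5 + q}$ ($S{\left(q,x \right)} = \frac{-3 + x}{5 + q} q = \frac{q \left(-3 + x\right)}{5 + q}$)
$\left(w{\left(-54 \right)} + 778\right) + \frac{1}{S{\left(43,r \right)} - 998} = \left(1 + 778\right) + \frac{1}{\frac{43 \left(-3 + 7\right)}{5 + 43} - 998} = 779 + \frac{1}{43 \cdot \frac{1}{48} \cdot 4 - 998} = 779 + \frac{1}{\frac{43}{12} - 998} = 779 + \frac{1}{- \frac{11933}{12}} = 779 - \frac{12}{11933} = \frac{9295795}{11933}$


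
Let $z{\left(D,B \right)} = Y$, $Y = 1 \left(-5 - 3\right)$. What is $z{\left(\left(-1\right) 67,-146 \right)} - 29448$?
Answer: $-29456$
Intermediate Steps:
$Y = -8$ ($Y = 1 \left(-8\right) = -8$)
$z{\left(D,B \right)} = -8$
$z{\left(\left(-1\right) 67,-146 \right)} - 29448 = -8 - 29448 = -29456$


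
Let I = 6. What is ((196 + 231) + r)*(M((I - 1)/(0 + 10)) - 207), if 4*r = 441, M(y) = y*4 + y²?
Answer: -1760031/16 ≈ -1.1000e+5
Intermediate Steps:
M(y) = y² + 4*y (M(y) = 4*y + y² = y² + 4*y)
r = 441/4 (r = (¼)*441 = 441/4 ≈ 110.25)
((196 + 231) + r)*(M((I - 1)/(0 + 10)) - 207) = ((196 + 231) + 441/4)*(((6 - 1)/(0 + 10))*(4 + (6 - 1)/(0 + 10)) - 207) = (427 + 441/4)*((5/10)*(4 + 5/10) - 207) = 2149*((5*(⅒))*(4 + 5*(⅒)) - 207)/4 = 2149*((4 + ½)/2 - 207)/4 = 2149*((½)*(9/2) - 207)/4 = 2149*(9/4 - 207)/4 = (2149/4)*(-819/4) = -1760031/16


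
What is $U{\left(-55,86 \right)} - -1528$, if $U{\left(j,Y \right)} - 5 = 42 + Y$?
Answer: $1661$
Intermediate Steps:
$U{\left(j,Y \right)} = 47 + Y$ ($U{\left(j,Y \right)} = 5 + \left(42 + Y\right) = 47 + Y$)
$U{\left(-55,86 \right)} - -1528 = \left(47 + 86\right) - -1528 = 133 + 1528 = 1661$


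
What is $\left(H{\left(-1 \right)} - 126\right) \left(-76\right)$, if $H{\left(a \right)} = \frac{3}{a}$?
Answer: $9804$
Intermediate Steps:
$\left(H{\left(-1 \right)} - 126\right) \left(-76\right) = \left(\frac{3}{-1} - 126\right) \left(-76\right) = \left(3 \left(-1\right) - 126\right) \left(-76\right) = \left(-3 - 126\right) \left(-76\right) = \left(-129\right) \left(-76\right) = 9804$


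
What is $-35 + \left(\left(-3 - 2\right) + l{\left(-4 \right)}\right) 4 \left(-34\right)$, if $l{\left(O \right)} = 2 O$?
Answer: $1733$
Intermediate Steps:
$-35 + \left(\left(-3 - 2\right) + l{\left(-4 \right)}\right) 4 \left(-34\right) = -35 + \left(\left(-3 - 2\right) + 2 \left(-4\right)\right) 4 \left(-34\right) = -35 + \left(\left(-3 - 2\right) - 8\right) 4 \left(-34\right) = -35 + \left(-5 - 8\right) 4 \left(-34\right) = -35 + \left(-13\right) 4 \left(-34\right) = -35 - -1768 = -35 + 1768 = 1733$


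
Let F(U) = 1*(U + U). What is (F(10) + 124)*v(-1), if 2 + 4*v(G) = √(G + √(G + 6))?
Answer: -72 + 36*√(-1 + √5) ≈ -31.976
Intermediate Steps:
v(G) = -½ + √(G + √(6 + G))/4 (v(G) = -½ + √(G + √(G + 6))/4 = -½ + √(G + √(6 + G))/4)
F(U) = 2*U (F(U) = 1*(2*U) = 2*U)
(F(10) + 124)*v(-1) = (2*10 + 124)*(-½ + √(-1 + √(6 - 1))/4) = (20 + 124)*(-½ + √(-1 + √5)/4) = 144*(-½ + √(-1 + √5)/4) = -72 + 36*√(-1 + √5)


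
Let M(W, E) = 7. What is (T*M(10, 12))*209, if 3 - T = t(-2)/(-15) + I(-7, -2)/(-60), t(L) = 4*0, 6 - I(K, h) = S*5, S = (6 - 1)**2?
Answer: 89243/60 ≈ 1487.4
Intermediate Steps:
S = 25 (S = 5**2 = 25)
I(K, h) = -119 (I(K, h) = 6 - 25*5 = 6 - 1*125 = 6 - 125 = -119)
t(L) = 0
T = 61/60 (T = 3 - (0/(-15) - 119/(-60)) = 3 - (0*(-1/15) - 119*(-1/60)) = 3 - (0 + 119/60) = 3 - 1*119/60 = 3 - 119/60 = 61/60 ≈ 1.0167)
(T*M(10, 12))*209 = ((61/60)*7)*209 = (427/60)*209 = 89243/60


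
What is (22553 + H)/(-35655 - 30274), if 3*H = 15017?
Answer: -82676/197787 ≈ -0.41800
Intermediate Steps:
H = 15017/3 (H = (⅓)*15017 = 15017/3 ≈ 5005.7)
(22553 + H)/(-35655 - 30274) = (22553 + 15017/3)/(-35655 - 30274) = (82676/3)/(-65929) = (82676/3)*(-1/65929) = -82676/197787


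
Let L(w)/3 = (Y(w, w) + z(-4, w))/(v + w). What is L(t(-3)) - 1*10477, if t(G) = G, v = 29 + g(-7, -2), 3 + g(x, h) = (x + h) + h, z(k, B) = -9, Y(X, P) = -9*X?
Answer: -20945/2 ≈ -10473.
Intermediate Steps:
g(x, h) = -3 + x + 2*h (g(x, h) = -3 + ((x + h) + h) = -3 + ((h + x) + h) = -3 + (x + 2*h) = -3 + x + 2*h)
v = 15 (v = 29 + (-3 - 7 + 2*(-2)) = 29 + (-3 - 7 - 4) = 29 - 14 = 15)
L(w) = 3*(-9 - 9*w)/(15 + w) (L(w) = 3*((-9*w - 9)/(15 + w)) = 3*((-9 - 9*w)/(15 + w)) = 3*(-9 - 9*w)/(15 + w))
L(t(-3)) - 1*10477 = 27*(-1 - 1*(-3))/(15 - 3) - 1*10477 = 27*(-1 + 3)/12 - 10477 = 27*(1/12)*2 - 10477 = 9/2 - 10477 = -20945/2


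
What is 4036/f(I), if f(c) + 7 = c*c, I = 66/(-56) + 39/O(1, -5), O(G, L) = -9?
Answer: 28478016/164977 ≈ 172.62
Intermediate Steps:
I = -463/84 (I = 66/(-56) + 39/(-9) = 66*(-1/56) + 39*(-⅑) = -33/28 - 13/3 = -463/84 ≈ -5.5119)
f(c) = -7 + c² (f(c) = -7 + c*c = -7 + c²)
4036/f(I) = 4036/(-7 + (-463/84)²) = 4036/(-7 + 214369/7056) = 4036/(164977/7056) = 4036*(7056/164977) = 28478016/164977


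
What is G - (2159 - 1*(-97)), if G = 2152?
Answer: -104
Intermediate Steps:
G - (2159 - 1*(-97)) = 2152 - (2159 - 1*(-97)) = 2152 - (2159 + 97) = 2152 - 1*2256 = 2152 - 2256 = -104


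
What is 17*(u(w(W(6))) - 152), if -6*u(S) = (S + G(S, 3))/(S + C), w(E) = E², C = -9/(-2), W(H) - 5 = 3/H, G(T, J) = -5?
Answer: -2156773/834 ≈ -2586.1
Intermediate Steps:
W(H) = 5 + 3/H
C = 9/2 (C = -9*(-½) = 9/2 ≈ 4.5000)
u(S) = -(-5 + S)/(6*(9/2 + S)) (u(S) = -(S - 5)/(6*(S + 9/2)) = -(-5 + S)/(6*(9/2 + S)))
17*(u(w(W(6))) - 152) = 17*((5 - (5 + 3/6)²)/(3*(9 + 2*(5 + 3/6)²)) - 152) = 17*((5 - (5 + 3*(⅙))²)/(3*(9 + 2*(5 + 3*(⅙))²)) - 152) = 17*((5 - (5 + ½)²)/(3*(9 + 2*(5 + ½)²)) - 152) = 17*((5 - (11/2)²)/(3*(9 + 2*(11/2)²)) - 152) = 17*((5 - 1*121/4)/(3*(9 + 2*(121/4))) - 152) = 17*((5 - 121/4)/(3*(9 + 121/2)) - 152) = 17*((⅓)*(-101/4)/(139/2) - 152) = 17*((⅓)*(2/139)*(-101/4) - 152) = 17*(-101/834 - 152) = 17*(-126869/834) = -2156773/834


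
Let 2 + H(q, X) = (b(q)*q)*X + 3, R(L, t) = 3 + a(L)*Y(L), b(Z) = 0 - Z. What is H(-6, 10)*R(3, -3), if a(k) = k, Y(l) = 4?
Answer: -5385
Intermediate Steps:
b(Z) = -Z
R(L, t) = 3 + 4*L (R(L, t) = 3 + L*4 = 3 + 4*L)
H(q, X) = 1 - X*q² (H(q, X) = -2 + (((-q)*q)*X + 3) = -2 + ((-q²)*X + 3) = -2 + (-X*q² + 3) = -2 + (3 - X*q²) = 1 - X*q²)
H(-6, 10)*R(3, -3) = (1 - 1*10*(-6)²)*(3 + 4*3) = (1 - 1*10*36)*(3 + 12) = (1 - 360)*15 = -359*15 = -5385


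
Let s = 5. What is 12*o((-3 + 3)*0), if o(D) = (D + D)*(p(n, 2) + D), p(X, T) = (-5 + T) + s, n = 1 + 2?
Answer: 0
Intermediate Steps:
n = 3
p(X, T) = T (p(X, T) = (-5 + T) + 5 = T)
o(D) = 2*D*(2 + D) (o(D) = (D + D)*(2 + D) = (2*D)*(2 + D) = 2*D*(2 + D))
12*o((-3 + 3)*0) = 12*(2*((-3 + 3)*0)*(2 + (-3 + 3)*0)) = 12*(2*(0*0)*(2 + 0*0)) = 12*(2*0*(2 + 0)) = 12*(2*0*2) = 12*0 = 0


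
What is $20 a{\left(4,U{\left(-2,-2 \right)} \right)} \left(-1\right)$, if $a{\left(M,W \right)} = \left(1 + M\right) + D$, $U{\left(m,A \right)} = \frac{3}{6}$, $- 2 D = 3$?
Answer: $-70$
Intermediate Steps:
$D = - \frac{3}{2}$ ($D = \left(- \frac{1}{2}\right) 3 = - \frac{3}{2} \approx -1.5$)
$U{\left(m,A \right)} = \frac{1}{2}$ ($U{\left(m,A \right)} = 3 \cdot \frac{1}{6} = \frac{1}{2}$)
$a{\left(M,W \right)} = - \frac{1}{2} + M$ ($a{\left(M,W \right)} = \left(1 + M\right) - \frac{3}{2} = - \frac{1}{2} + M$)
$20 a{\left(4,U{\left(-2,-2 \right)} \right)} \left(-1\right) = 20 \left(- \frac{1}{2} + 4\right) \left(-1\right) = 20 \cdot \frac{7}{2} \left(-1\right) = 70 \left(-1\right) = -70$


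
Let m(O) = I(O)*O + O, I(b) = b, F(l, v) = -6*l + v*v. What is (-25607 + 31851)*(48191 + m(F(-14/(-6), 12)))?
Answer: 407239924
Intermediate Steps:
F(l, v) = v² - 6*l (F(l, v) = -6*l + v² = v² - 6*l)
m(O) = O + O² (m(O) = O*O + O = O² + O = O + O²)
(-25607 + 31851)*(48191 + m(F(-14/(-6), 12))) = (-25607 + 31851)*(48191 + (12² - (-84)/(-6))*(1 + (12² - (-84)/(-6)))) = 6244*(48191 + (144 - (-84)*(-1)/6)*(1 + (144 - (-84)*(-1)/6))) = 6244*(48191 + (144 - 6*7/3)*(1 + (144 - 6*7/3))) = 6244*(48191 + (144 - 14)*(1 + (144 - 14))) = 6244*(48191 + 130*(1 + 130)) = 6244*(48191 + 130*131) = 6244*(48191 + 17030) = 6244*65221 = 407239924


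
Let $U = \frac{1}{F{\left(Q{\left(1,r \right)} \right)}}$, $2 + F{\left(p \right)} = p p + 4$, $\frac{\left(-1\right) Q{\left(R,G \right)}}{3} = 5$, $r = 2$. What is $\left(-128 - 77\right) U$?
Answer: $- \frac{205}{227} \approx -0.90308$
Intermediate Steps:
$Q{\left(R,G \right)} = -15$ ($Q{\left(R,G \right)} = \left(-3\right) 5 = -15$)
$F{\left(p \right)} = 2 + p^{2}$ ($F{\left(p \right)} = -2 + \left(p p + 4\right) = -2 + \left(p^{2} + 4\right) = -2 + \left(4 + p^{2}\right) = 2 + p^{2}$)
$U = \frac{1}{227}$ ($U = \frac{1}{2 + \left(-15\right)^{2}} = \frac{1}{2 + 225} = \frac{1}{227} \approx 0.0044053$)
$\left(-128 - 77\right) U = \left(-128 - 77\right) \frac{1}{227} = \left(-205\right) \frac{1}{227} = - \frac{205}{227}$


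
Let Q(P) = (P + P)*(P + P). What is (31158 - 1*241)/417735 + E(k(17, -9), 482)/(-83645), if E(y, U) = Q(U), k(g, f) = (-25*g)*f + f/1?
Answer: -77122682419/6988288815 ≈ -11.036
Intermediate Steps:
Q(P) = 4*P² (Q(P) = (2*P)*(2*P) = 4*P²)
k(g, f) = f - 25*f*g (k(g, f) = -25*f*g + f*1 = -25*f*g + f = f - 25*f*g)
E(y, U) = 4*U²
(31158 - 1*241)/417735 + E(k(17, -9), 482)/(-83645) = (31158 - 1*241)/417735 + (4*482²)/(-83645) = (31158 - 241)*(1/417735) + (4*232324)*(-1/83645) = 30917*(1/417735) + 929296*(-1/83645) = 30917/417735 - 929296/83645 = -77122682419/6988288815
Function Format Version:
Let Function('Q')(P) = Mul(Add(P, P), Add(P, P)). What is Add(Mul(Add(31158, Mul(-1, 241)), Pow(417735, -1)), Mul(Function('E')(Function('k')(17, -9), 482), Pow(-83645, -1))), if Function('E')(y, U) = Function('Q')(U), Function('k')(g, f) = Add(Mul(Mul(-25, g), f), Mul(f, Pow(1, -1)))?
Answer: Rational(-77122682419, 6988288815) ≈ -11.036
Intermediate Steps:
Function('Q')(P) = Mul(4, Pow(P, 2)) (Function('Q')(P) = Mul(Mul(2, P), Mul(2, P)) = Mul(4, Pow(P, 2)))
Function('k')(g, f) = Add(f, Mul(-25, f, g)) (Function('k')(g, f) = Add(Mul(-25, f, g), Mul(f, 1)) = Add(Mul(-25, f, g), f) = Add(f, Mul(-25, f, g)))
Function('E')(y, U) = Mul(4, Pow(U, 2))
Add(Mul(Add(31158, Mul(-1, 241)), Pow(417735, -1)), Mul(Function('E')(Function('k')(17, -9), 482), Pow(-83645, -1))) = Add(Mul(Add(31158, Mul(-1, 241)), Pow(417735, -1)), Mul(Mul(4, Pow(482, 2)), Pow(-83645, -1))) = Add(Mul(Add(31158, -241), Rational(1, 417735)), Mul(Mul(4, 232324), Rational(-1, 83645))) = Add(Mul(30917, Rational(1, 417735)), Mul(929296, Rational(-1, 83645))) = Add(Rational(30917, 417735), Rational(-929296, 83645)) = Rational(-77122682419, 6988288815)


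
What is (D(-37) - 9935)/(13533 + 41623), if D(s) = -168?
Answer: -10103/55156 ≈ -0.18317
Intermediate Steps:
(D(-37) - 9935)/(13533 + 41623) = (-168 - 9935)/(13533 + 41623) = -10103/55156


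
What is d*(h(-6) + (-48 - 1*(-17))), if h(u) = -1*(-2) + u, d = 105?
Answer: -3675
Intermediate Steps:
h(u) = 2 + u
d*(h(-6) + (-48 - 1*(-17))) = 105*((2 - 6) + (-48 - 1*(-17))) = 105*(-4 + (-48 + 17)) = 105*(-4 - 31) = 105*(-35) = -3675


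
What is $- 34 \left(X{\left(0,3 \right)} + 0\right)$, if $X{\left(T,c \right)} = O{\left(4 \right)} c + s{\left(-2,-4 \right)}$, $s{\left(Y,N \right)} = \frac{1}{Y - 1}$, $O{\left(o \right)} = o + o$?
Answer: $- \frac{2414}{3} \approx -804.67$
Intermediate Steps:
$O{\left(o \right)} = 2 o$
$s{\left(Y,N \right)} = \frac{1}{-1 + Y}$
$X{\left(T,c \right)} = - \frac{1}{3} + 8 c$ ($X{\left(T,c \right)} = 2 \cdot 4 c + \frac{1}{-1 - 2} = 8 c + \frac{1}{-3} = 8 c - \frac{1}{3} = - \frac{1}{3} + 8 c$)
$- 34 \left(X{\left(0,3 \right)} + 0\right) = - 34 \left(\left(- \frac{1}{3} + 8 \cdot 3\right) + 0\right) = - 34 \left(\left(- \frac{1}{3} + 24\right) + 0\right) = - 34 \left(\frac{71}{3} + 0\right) = \left(-34\right) \frac{71}{3} = - \frac{2414}{3}$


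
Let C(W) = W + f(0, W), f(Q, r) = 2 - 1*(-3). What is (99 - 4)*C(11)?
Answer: 1520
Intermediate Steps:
f(Q, r) = 5 (f(Q, r) = 2 + 3 = 5)
C(W) = 5 + W (C(W) = W + 5 = 5 + W)
(99 - 4)*C(11) = (99 - 4)*(5 + 11) = 95*16 = 1520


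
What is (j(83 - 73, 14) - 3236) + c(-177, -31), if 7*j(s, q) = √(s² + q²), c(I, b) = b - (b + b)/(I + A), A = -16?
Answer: -630593/193 + 2*√74/7 ≈ -3264.9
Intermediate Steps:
c(I, b) = b - 2*b/(-16 + I) (c(I, b) = b - (b + b)/(I - 16) = b - 2*b/(-16 + I))
j(s, q) = √(q² + s²)/7 (j(s, q) = √(s² + q²)/7 = √(q² + s²)/7)
(j(83 - 73, 14) - 3236) + c(-177, -31) = (√(14² + (83 - 73)²)/7 - 3236) - 31*(-18 - 177)/(-16 - 177) = (√(196 + 10²)/7 - 3236) - 31*(-195)/(-193) = (√(196 + 100)/7 - 3236) - 31*(-1/193)*(-195) = (√296/7 - 3236) - 6045/193 = ((2*√74)/7 - 3236) - 6045/193 = (2*√74/7 - 3236) - 6045/193 = (-3236 + 2*√74/7) - 6045/193 = -630593/193 + 2*√74/7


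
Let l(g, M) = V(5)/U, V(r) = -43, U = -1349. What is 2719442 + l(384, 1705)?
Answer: 3668527301/1349 ≈ 2.7194e+6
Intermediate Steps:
l(g, M) = 43/1349 (l(g, M) = -43/(-1349) = -43*(-1/1349) = 43/1349)
2719442 + l(384, 1705) = 2719442 + 43/1349 = 3668527301/1349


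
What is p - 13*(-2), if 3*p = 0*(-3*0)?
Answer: 26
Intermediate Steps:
p = 0 (p = (0*(-3*0))/3 = (0*0)/3 = (⅓)*0 = 0)
p - 13*(-2) = 0 - 13*(-2) = 0 + 26 = 26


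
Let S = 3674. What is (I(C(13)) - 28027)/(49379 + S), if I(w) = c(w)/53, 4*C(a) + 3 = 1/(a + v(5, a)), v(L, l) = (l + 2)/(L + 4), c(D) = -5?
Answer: -1485436/2811809 ≈ -0.52829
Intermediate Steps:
v(L, l) = (2 + l)/(4 + L)
C(a) = -¾ + 1/(4*(2/9 + 10*a/9)) (C(a) = -¾ + 1/(4*(a + (2 + a)/(4 + 5))) = -¾ + 1/(4*(a + (2 + a)/9)) = -¾ + 1/(4*(a + (2/9 + a/9))) = -¾ + 1/(4*(2/9 + 10*a/9)))
I(w) = -5/53
(I(C(13)) - 28027)/(49379 + S) = (-5/53 - 28027)/(49379 + 3674) = -1485436/53/53053 = -1485436/53*1/53053 = -1485436/2811809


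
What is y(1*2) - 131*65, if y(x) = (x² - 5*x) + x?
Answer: -8519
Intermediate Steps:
y(x) = x² - 4*x
y(1*2) - 131*65 = (1*2)*(-4 + 1*2) - 131*65 = 2*(-4 + 2) - 8515 = 2*(-2) - 8515 = -4 - 8515 = -8519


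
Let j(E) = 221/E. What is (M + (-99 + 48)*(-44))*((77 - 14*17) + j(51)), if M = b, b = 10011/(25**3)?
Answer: -1098938678/3125 ≈ -3.5166e+5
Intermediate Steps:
b = 10011/15625 ≈ 0.64070
M = 10011/15625 ≈ 0.64070
(M + (-99 + 48)*(-44))*((77 - 14*17) + j(51)) = (10011/15625 + (-99 + 48)*(-44))*((77 - 14*17) + 221/51) = (10011/15625 - 51*(-44))*((77 - 238) + 221*(1/51)) = (10011/15625 + 2244)*(-161 + 13/3) = (35072511/15625)*(-470/3) = -1098938678/3125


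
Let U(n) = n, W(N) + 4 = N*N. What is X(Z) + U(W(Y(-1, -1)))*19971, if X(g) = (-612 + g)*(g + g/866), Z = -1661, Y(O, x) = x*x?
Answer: 3221433093/866 ≈ 3.7199e+6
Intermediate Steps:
Y(O, x) = x²
W(N) = -4 + N² (W(N) = -4 + N*N = -4 + N²)
X(g) = 867*g*(-612 + g)/866 (X(g) = (-612 + g)*(g + g*(1/866)) = (-612 + g)*(g + g/866) = (-612 + g)*(867*g/866) = 867*g*(-612 + g)/866)
X(Z) + U(W(Y(-1, -1)))*19971 = (867/866)*(-1661)*(-612 - 1661) + (-4 + ((-1)²)²)*19971 = (867/866)*(-1661)*(-2273) + (-4 + 1²)*19971 = 3273317751/866 + (-4 + 1)*19971 = 3273317751/866 - 3*19971 = 3273317751/866 - 59913 = 3221433093/866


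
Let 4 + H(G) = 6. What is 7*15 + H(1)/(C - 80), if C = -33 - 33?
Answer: 7664/73 ≈ 104.99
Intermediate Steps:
H(G) = 2 (H(G) = -4 + 6 = 2)
C = -66
7*15 + H(1)/(C - 80) = 7*15 + 2/(-66 - 80) = 105 + 2/(-146) = 105 - 1/146*2 = 105 - 1/73 = 7664/73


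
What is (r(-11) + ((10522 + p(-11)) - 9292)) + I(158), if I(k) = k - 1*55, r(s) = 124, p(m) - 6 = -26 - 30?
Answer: 1407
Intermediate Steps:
p(m) = -50 (p(m) = 6 + (-26 - 30) = 6 - 56 = -50)
I(k) = -55 + k (I(k) = k - 55 = -55 + k)
(r(-11) + ((10522 + p(-11)) - 9292)) + I(158) = (124 + ((10522 - 50) - 9292)) + (-55 + 158) = (124 + (10472 - 9292)) + 103 = (124 + 1180) + 103 = 1304 + 103 = 1407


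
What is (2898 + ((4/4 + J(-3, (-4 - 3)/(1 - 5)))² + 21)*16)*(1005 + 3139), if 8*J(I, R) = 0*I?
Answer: 13468000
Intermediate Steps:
J(I, R) = 0 (J(I, R) = (0*I)/8 = (⅛)*0 = 0)
(2898 + ((4/4 + J(-3, (-4 - 3)/(1 - 5)))² + 21)*16)*(1005 + 3139) = (2898 + ((4/4 + 0)² + 21)*16)*(1005 + 3139) = (2898 + ((4*(¼) + 0)² + 21)*16)*4144 = (2898 + ((1 + 0)² + 21)*16)*4144 = (2898 + (1² + 21)*16)*4144 = (2898 + (1 + 21)*16)*4144 = (2898 + 22*16)*4144 = (2898 + 352)*4144 = 3250*4144 = 13468000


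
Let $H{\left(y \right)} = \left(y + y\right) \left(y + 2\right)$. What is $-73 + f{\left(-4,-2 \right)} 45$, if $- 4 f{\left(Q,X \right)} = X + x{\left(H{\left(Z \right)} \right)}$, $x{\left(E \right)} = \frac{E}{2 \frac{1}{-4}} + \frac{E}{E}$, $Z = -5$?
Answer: $\frac{2453}{4} \approx 613.25$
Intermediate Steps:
$H{\left(y \right)} = 2 y \left(2 + y\right)$
$x{\left(E \right)} = 1 - 2 E$ ($x{\left(E \right)} = \frac{E}{2 \left(- \frac{1}{4}\right)} + 1 = \frac{E}{- \frac{1}{2}} + 1 = E \left(-2\right) + 1 = - 2 E + 1 = 1 - 2 E$)
$f{\left(Q,X \right)} = \frac{59}{4} - \frac{X}{4}$ ($f{\left(Q,X \right)} = - \frac{X + \left(1 - 2 \cdot 2 \left(-5\right) \left(2 - 5\right)\right)}{4} = - \frac{X + \left(1 - 2 \cdot 2 \left(-5\right) \left(-3\right)\right)}{4} = - \frac{X + \left(1 - 60\right)}{4} = - \frac{X - 59}{4} = - \frac{-59 + X}{4} = \frac{59}{4} - \frac{X}{4}$)
$-73 + f{\left(-4,-2 \right)} 45 = -73 + \left(\frac{59}{4} - - \frac{1}{2}\right) 45 = -73 + \left(\frac{59}{4} + \frac{1}{2}\right) 45 = -73 + \frac{61}{4} \cdot 45 = -73 + \frac{2745}{4} = \frac{2453}{4}$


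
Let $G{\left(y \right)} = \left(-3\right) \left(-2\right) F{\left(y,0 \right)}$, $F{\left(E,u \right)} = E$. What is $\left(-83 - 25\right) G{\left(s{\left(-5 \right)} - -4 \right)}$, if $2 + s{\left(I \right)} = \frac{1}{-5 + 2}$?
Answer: $-1080$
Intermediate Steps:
$s{\left(I \right)} = - \frac{7}{3}$ ($s{\left(I \right)} = -2 + \frac{1}{-5 + 2} = -2 + \frac{1}{-3} = -2 - \frac{1}{3} = - \frac{7}{3}$)
$G{\left(y \right)} = 6 y$ ($G{\left(y \right)} = \left(-3\right) \left(-2\right) y = 6 y$)
$\left(-83 - 25\right) G{\left(s{\left(-5 \right)} - -4 \right)} = \left(-83 - 25\right) 6 \left(- \frac{7}{3} - -4\right) = - 108 \cdot 6 \left(- \frac{7}{3} + 4\right) = - 108 \cdot 6 \cdot \frac{5}{3} = \left(-108\right) 10 = -1080$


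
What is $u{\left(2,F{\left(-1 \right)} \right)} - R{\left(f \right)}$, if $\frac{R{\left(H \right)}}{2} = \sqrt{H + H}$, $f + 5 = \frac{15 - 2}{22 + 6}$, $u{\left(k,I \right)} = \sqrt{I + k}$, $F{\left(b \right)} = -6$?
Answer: $\frac{i \left(14 - \sqrt{1778}\right)}{7} \approx - 4.0238 i$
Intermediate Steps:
$f = - \frac{127}{28}$ ($f = -5 + \frac{15 - 2}{22 + 6} = -5 + \frac{13}{28} = - \frac{127}{28} \approx -4.5357$)
$R{\left(H \right)} = 2 \sqrt{2} \sqrt{H}$ ($R{\left(H \right)} = 2 \sqrt{H + H} = 2 \sqrt{2 H} = 2 \sqrt{2} \sqrt{H}$)
$u{\left(2,F{\left(-1 \right)} \right)} - R{\left(f \right)} = \sqrt{-6 + 2} - 2 \sqrt{2} \sqrt{- \frac{127}{28}} = \sqrt{-4} - 2 \sqrt{2} \frac{i \sqrt{889}}{14} = 2 i - \frac{i \sqrt{1778}}{7}$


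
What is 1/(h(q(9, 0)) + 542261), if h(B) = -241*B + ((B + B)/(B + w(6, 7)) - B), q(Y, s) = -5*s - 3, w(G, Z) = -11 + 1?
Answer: 13/7058837 ≈ 1.8417e-6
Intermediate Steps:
w(G, Z) = -10
q(Y, s) = -3 - 5*s
h(B) = -242*B + 2*B/(-10 + B) (h(B) = -241*B + ((B + B)/(B - 10) - B) = -241*B + ((2*B)/(-10 + B) - B) = -241*B + (2*B/(-10 + B) - B) = -241*B + (-B + 2*B/(-10 + B)) = -242*B + 2*B/(-10 + B))
1/(h(q(9, 0)) + 542261) = 1/(2*(-3 - 5*0)*(1211 - 121*(-3 - 5*0))/(-10 + (-3 - 5*0)) + 542261) = 1/(2*(-3 + 0)*(1211 - 121*(-3 + 0))/(-10 + (-3 + 0)) + 542261) = 1/(2*(-3)*(1211 - 121*(-3))/(-10 - 3) + 542261) = 1/(2*(-3)*(1211 + 363)/(-13) + 542261) = 1/(2*(-3)*(-1/13)*1574 + 542261) = 1/(9444/13 + 542261) = 1/(7058837/13) = 13/7058837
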